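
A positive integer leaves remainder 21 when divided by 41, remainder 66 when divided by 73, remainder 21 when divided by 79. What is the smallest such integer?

84235

From t ≡ 21 (mod 41) write t = 21 + 41s. Substituting into t ≡ 66 (mod 73) gives 41s ≡ 45 (mod 73), and since 41⁻¹ ≡ 57 (mod 73), s ≡ 10. Hence t ≡ 21 + 41·10 = 431 (mod 2993).
From t ≡ 431 (mod 2993) write t = 431 + 2993s. Substituting into t ≡ 21 (mod 79) gives 2993s ≡ 64 (mod 79), and since 70⁻¹ ≡ 35 (mod 79), s ≡ 28. Hence t ≡ 431 + 2993·28 = 84235 (mod 236447).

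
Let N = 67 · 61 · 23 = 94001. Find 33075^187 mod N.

84986

Mod 67: 33075 ≡ 44; by Fermat, exponent reduces to 187 mod 66 = 55; 44^55 ≡ 30 (mod 67).
Mod 61: 33075 ≡ 13; by Fermat, exponent reduces to 187 mod 60 = 7; 13^7 ≡ 13 (mod 61).
Mod 23: 33075 ≡ 1; by Fermat, exponent reduces to 187 mod 22 = 11; 1^11 ≡ 1 (mod 23).
Combine by CRT: x ≡ 30 (mod 67), x ≡ 13 (mod 61), x ≡ 1 (mod 23) ⇒ x ≡ 84986 (mod 94001).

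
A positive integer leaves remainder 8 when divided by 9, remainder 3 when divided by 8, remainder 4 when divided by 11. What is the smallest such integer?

Combine the congruences pairwise.
From a ≡ 8 (mod 9) write a = 8 + 9t. Substituting into a ≡ 3 (mod 8) gives 9t ≡ 3 (mod 8), and since 1⁻¹ ≡ 1 (mod 8), t ≡ 3. Hence a ≡ 8 + 9·3 = 35 (mod 72).
From a ≡ 35 (mod 72) write a = 35 + 72t. Substituting into a ≡ 4 (mod 11) gives 72t ≡ 2 (mod 11), and since 6⁻¹ ≡ 2 (mod 11), t ≡ 4. Hence a ≡ 35 + 72·4 = 323 (mod 792).

323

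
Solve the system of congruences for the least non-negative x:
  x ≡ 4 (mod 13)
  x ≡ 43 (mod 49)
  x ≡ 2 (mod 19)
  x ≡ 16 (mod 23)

274590

Combine the congruences pairwise.
From x ≡ 4 (mod 13) write x = 4 + 13t. Substituting into x ≡ 43 (mod 49) gives 13t ≡ 39 (mod 49), and since 13⁻¹ ≡ 34 (mod 49), t ≡ 3. Hence x ≡ 4 + 13·3 = 43 (mod 637).
From x ≡ 43 (mod 637) write x = 43 + 637t. Substituting into x ≡ 2 (mod 19) gives 637t ≡ 16 (mod 19), and since 10⁻¹ ≡ 2 (mod 19), t ≡ 13. Hence x ≡ 43 + 637·13 = 8324 (mod 12103).
From x ≡ 8324 (mod 12103) write x = 8324 + 12103t. Substituting into x ≡ 16 (mod 23) gives 12103t ≡ 18 (mod 23), and since 5⁻¹ ≡ 14 (mod 23), t ≡ 22. Hence x ≡ 8324 + 12103·22 = 274590 (mod 278369).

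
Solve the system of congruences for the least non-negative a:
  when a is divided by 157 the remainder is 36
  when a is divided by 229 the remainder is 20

16050

From a ≡ 36 (mod 157) write a = 36 + 157t. Substituting into a ≡ 20 (mod 229) gives 157t ≡ 213 (mod 229), and since 157⁻¹ ≡ 194 (mod 229), t ≡ 102. Hence a ≡ 36 + 157·102 = 16050 (mod 35953).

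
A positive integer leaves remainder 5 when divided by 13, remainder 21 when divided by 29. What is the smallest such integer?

369

Combine the congruences pairwise.
From n ≡ 5 (mod 13) write n = 5 + 13t. Substituting into n ≡ 21 (mod 29) gives 13t ≡ 16 (mod 29), and since 13⁻¹ ≡ 9 (mod 29), t ≡ 28. Hence n ≡ 5 + 13·28 = 369 (mod 377).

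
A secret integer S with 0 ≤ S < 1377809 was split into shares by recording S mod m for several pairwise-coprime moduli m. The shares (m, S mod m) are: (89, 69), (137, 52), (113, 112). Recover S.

457084

Combine the congruences pairwise.
From S ≡ 69 (mod 89) write S = 69 + 89t. Substituting into S ≡ 52 (mod 137) gives 89t ≡ 120 (mod 137), and since 89⁻¹ ≡ 117 (mod 137), t ≡ 66. Hence S ≡ 69 + 89·66 = 5943 (mod 12193).
From S ≡ 5943 (mod 12193) write S = 5943 + 12193t. Substituting into S ≡ 112 (mod 113) gives 12193t ≡ 45 (mod 113), and since 102⁻¹ ≡ 41 (mod 113), t ≡ 37. Hence S ≡ 5943 + 12193·37 = 457084 (mod 1377809).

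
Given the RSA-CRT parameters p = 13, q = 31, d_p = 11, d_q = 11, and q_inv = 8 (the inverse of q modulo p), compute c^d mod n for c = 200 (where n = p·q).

164

m₁ = c^(d_p) mod p: c ≡ 5 (mod 13), and 5^11 mod 13 = 8.
m₂ = c^(d_q) mod q: c ≡ 14 (mod 31), and 14^11 mod 31 = 9.
h = q_inv·(m₁ − m₂) mod p = 8·(8 − 9) mod 13 = 5.
m = m₂ + h·q = 9 + 5·31 = 164.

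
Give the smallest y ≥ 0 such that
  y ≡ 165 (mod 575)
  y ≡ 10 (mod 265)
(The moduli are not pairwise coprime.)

gcd(575, 265) = 5 and 5 | (10 − 165), so the pair is consistent; merging gives y ≡ 15115 (mod 30475), where 30475 = lcm(575, 265).
The solution is unique modulo lcm(575, 265) = 30475.

15115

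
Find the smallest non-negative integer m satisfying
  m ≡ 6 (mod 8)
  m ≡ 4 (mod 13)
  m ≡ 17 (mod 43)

The moduli are pairwise coprime; N = 8·13·43 = 4472.
N/8 = 559; 559 ≡ 7 (mod 8); 7·7 ≡ 1, so inverse 7.
N/13 = 344; 344 ≡ 6 (mod 13); 6·11 ≡ 1, so inverse 11.
N/43 = 104; 104 ≡ 18 (mod 43); 18·12 ≡ 1, so inverse 12.
m ≡ 6·559·7 + 4·344·11 + 17·104·12 = 59830.
59830 mod 4472 = 1694.

1694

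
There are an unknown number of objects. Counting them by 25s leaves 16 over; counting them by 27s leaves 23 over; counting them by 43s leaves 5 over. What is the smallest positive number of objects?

20516

The moduli are pairwise coprime; M = 25·27·43 = 29025.
M/25 = 1161; 1161 ≡ 11 (mod 25); 11·16 ≡ 1, so inverse 16.
M/27 = 1075; 1075 ≡ 22 (mod 27); 22·16 ≡ 1, so inverse 16.
M/43 = 675; 675 ≡ 30 (mod 43); 30·33 ≡ 1, so inverse 33.
N ≡ 16·1161·16 + 23·1075·16 + 5·675·33 = 804191.
804191 mod 29025 = 20516.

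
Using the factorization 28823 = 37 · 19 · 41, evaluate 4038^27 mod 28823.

27929

Mod 37: 4038 ≡ 5; 5^27 ≡ 31 (mod 37).
Mod 19: 4038 ≡ 10; by Fermat, exponent reduces to 27 mod 18 = 9; 10^9 ≡ 18 (mod 19).
Mod 41: 4038 ≡ 20; 20^27 ≡ 8 (mod 41).
Combine by CRT: x ≡ 31 (mod 37), x ≡ 18 (mod 19), x ≡ 8 (mod 41) ⇒ x ≡ 27929 (mod 28823).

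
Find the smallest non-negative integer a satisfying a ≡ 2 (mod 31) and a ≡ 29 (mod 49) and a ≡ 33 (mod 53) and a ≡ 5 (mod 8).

532365

From a ≡ 2 (mod 31) write a = 2 + 31t. Substituting into a ≡ 29 (mod 49) gives 31t ≡ 27 (mod 49), and since 31⁻¹ ≡ 19 (mod 49), t ≡ 23. Hence a ≡ 2 + 31·23 = 715 (mod 1519).
From a ≡ 715 (mod 1519) write a = 715 + 1519t. Substituting into a ≡ 33 (mod 53) gives 1519t ≡ 7 (mod 53), and since 35⁻¹ ≡ 50 (mod 53), t ≡ 32. Hence a ≡ 715 + 1519·32 = 49323 (mod 80507).
From a ≡ 49323 (mod 80507) write a = 49323 + 80507t. Substituting into a ≡ 5 (mod 8) gives 80507t ≡ 2 (mod 8), and since 3⁻¹ ≡ 3 (mod 8), t ≡ 6. Hence a ≡ 49323 + 80507·6 = 532365 (mod 644056).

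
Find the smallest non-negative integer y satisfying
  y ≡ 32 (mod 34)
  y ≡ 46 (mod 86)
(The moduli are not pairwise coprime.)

gcd(34, 86) = 2 and 2 | (46 − 32), so the pair is consistent; merging gives y ≡ 304 (mod 1462), where 1462 = lcm(34, 86).
The solution is unique modulo lcm(34, 86) = 1462.

304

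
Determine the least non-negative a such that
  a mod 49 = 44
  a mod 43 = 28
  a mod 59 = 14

89812

Combine the congruences pairwise.
From a ≡ 44 (mod 49) write a = 44 + 49t. Substituting into a ≡ 28 (mod 43) gives 49t ≡ 27 (mod 43), and since 6⁻¹ ≡ 36 (mod 43), t ≡ 26. Hence a ≡ 44 + 49·26 = 1318 (mod 2107).
From a ≡ 1318 (mod 2107) write a = 1318 + 2107t. Substituting into a ≡ 14 (mod 59) gives 2107t ≡ 53 (mod 59), and since 42⁻¹ ≡ 52 (mod 59), t ≡ 42. Hence a ≡ 1318 + 2107·42 = 89812 (mod 124313).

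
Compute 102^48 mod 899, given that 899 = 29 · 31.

140

Mod 29: 102 ≡ 15; by Fermat, exponent reduces to 48 mod 28 = 20; 15^20 ≡ 24 (mod 29).
Mod 31: 102 ≡ 9; by Fermat, exponent reduces to 48 mod 30 = 18; 9^18 ≡ 16 (mod 31).
Combine by CRT: x ≡ 24 (mod 29), x ≡ 16 (mod 31) ⇒ x ≡ 140 (mod 899).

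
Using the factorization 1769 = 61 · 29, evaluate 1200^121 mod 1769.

Mod 61: 1200 ≡ 41; by Fermat, exponent reduces to 121 mod 60 = 1; 41^1 ≡ 41 (mod 61).
Mod 29: 1200 ≡ 11; by Fermat, exponent reduces to 121 mod 28 = 9; 11^9 ≡ 2 (mod 29).
Combine by CRT: x ≡ 41 (mod 61), x ≡ 2 (mod 29) ⇒ x ≡ 1017 (mod 1769).

1017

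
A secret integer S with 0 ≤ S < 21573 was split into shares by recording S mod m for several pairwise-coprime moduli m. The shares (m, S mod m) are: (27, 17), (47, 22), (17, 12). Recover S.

14921

Combine the congruences pairwise.
From S ≡ 17 (mod 27) write S = 17 + 27t. Substituting into S ≡ 22 (mod 47) gives 27t ≡ 5 (mod 47), and since 27⁻¹ ≡ 7 (mod 47), t ≡ 35. Hence S ≡ 17 + 27·35 = 962 (mod 1269).
From S ≡ 962 (mod 1269) write S = 962 + 1269t. Substituting into S ≡ 12 (mod 17) gives 1269t ≡ 2 (mod 17), and since 11⁻¹ ≡ 14 (mod 17), t ≡ 11. Hence S ≡ 962 + 1269·11 = 14921 (mod 21573).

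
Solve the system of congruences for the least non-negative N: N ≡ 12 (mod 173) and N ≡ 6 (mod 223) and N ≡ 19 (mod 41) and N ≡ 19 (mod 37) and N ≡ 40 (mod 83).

1441988920

The moduli are pairwise coprime; M = 173·223·41·37·83 = 4857520469.
M/173 = 28078153; 28078153 ≡ 80 (mod 173); 80·93 ≡ 1, so inverse 93.
M/223 = 21782603; 21782603 ≡ 186 (mod 223); 186·6 ≡ 1, so inverse 6.
M/41 = 118476109; 118476109 ≡ 8 (mod 41); 8·36 ≡ 1, so inverse 36.
M/37 = 131284337; 131284337 ≡ 12 (mod 37); 12·34 ≡ 1, so inverse 34.
M/83 = 58524343; 58524343 ≡ 47 (mod 83); 47·53 ≡ 1, so inverse 53.
N ≡ 12·28078153·93 + 6·21782603·6 + 19·118476109·36 + 19·131284337·34 + 40·58524343·53 = 322038339874.
322038339874 mod 4857520469 = 1441988920.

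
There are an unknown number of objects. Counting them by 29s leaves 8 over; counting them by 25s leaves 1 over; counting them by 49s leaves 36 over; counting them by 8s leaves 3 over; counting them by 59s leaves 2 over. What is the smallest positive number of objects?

The moduli are pairwise coprime; M = 29·25·49·8·59 = 16767800.
M/29 = 578200; 578200 ≡ 27 (mod 29); 27·14 ≡ 1, so inverse 14.
M/25 = 670712; 670712 ≡ 12 (mod 25); 12·23 ≡ 1, so inverse 23.
M/49 = 342200; 342200 ≡ 33 (mod 49); 33·3 ≡ 1, so inverse 3.
M/8 = 2095975; 2095975 ≡ 7 (mod 8); 7·7 ≡ 1, so inverse 7.
M/59 = 284200; 284200 ≡ 56 (mod 59); 56·39 ≡ 1, so inverse 39.
N ≡ 8·578200·14 + 1·670712·23 + 36·342200·3 + 3·2095975·7 + 2·284200·39 = 183325451.
183325451 mod 16767800 = 15647451.

15647451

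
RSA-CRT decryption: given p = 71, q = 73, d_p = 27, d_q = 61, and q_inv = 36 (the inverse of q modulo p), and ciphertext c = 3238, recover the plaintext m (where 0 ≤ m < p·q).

4537

m₁ = c^(d_p) mod p: c ≡ 43 (mod 71), and 43^27 mod 71 = 64.
m₂ = c^(d_q) mod q: c ≡ 26 (mod 73), and 26^61 mod 73 = 11.
h = q_inv·(m₁ − m₂) mod p = 36·(64 − 11) mod 71 = 62.
m = m₂ + h·q = 11 + 62·73 = 4537.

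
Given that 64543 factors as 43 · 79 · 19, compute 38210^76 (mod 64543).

5302

Mod 43: 38210 ≡ 26; by Fermat, exponent reduces to 76 mod 42 = 34; 26^34 ≡ 13 (mod 43).
Mod 79: 38210 ≡ 53; 53^76 ≡ 9 (mod 79).
Mod 19: 38210 ≡ 1; by Fermat, exponent reduces to 76 mod 18 = 4; 1^4 ≡ 1 (mod 19).
Combine by CRT: x ≡ 13 (mod 43), x ≡ 9 (mod 79), x ≡ 1 (mod 19) ⇒ x ≡ 5302 (mod 64543).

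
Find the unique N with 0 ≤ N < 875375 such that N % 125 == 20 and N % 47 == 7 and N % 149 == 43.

51895

From N ≡ 20 (mod 125) write N = 20 + 125t. Substituting into N ≡ 7 (mod 47) gives 125t ≡ 34 (mod 47), and since 31⁻¹ ≡ 44 (mod 47), t ≡ 39. Hence N ≡ 20 + 125·39 = 4895 (mod 5875).
From N ≡ 4895 (mod 5875) write N = 4895 + 5875t. Substituting into N ≡ 43 (mod 149) gives 5875t ≡ 65 (mod 149), and since 64⁻¹ ≡ 7 (mod 149), t ≡ 8. Hence N ≡ 4895 + 5875·8 = 51895 (mod 875375).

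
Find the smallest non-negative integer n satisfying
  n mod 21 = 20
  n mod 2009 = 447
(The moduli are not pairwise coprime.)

2456

gcd(21, 2009) = 7 and 7 | (447 − 20), so the pair is consistent; merging gives n ≡ 2456 (mod 6027), where 6027 = lcm(21, 2009).
The solution is unique modulo lcm(21, 2009) = 6027.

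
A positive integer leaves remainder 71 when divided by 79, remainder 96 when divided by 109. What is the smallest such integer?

Combine the congruences pairwise.
From x ≡ 71 (mod 79) write x = 71 + 79t. Substituting into x ≡ 96 (mod 109) gives 79t ≡ 25 (mod 109), and since 79⁻¹ ≡ 69 (mod 109), t ≡ 90. Hence x ≡ 71 + 79·90 = 7181 (mod 8611).

7181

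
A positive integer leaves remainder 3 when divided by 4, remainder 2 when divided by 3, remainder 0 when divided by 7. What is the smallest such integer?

From N ≡ 3 (mod 4) write N = 3 + 4t. Substituting into N ≡ 2 (mod 3) gives 4t ≡ 2 (mod 3), and since 1⁻¹ ≡ 1 (mod 3), t ≡ 2. Hence N ≡ 3 + 4·2 = 11 (mod 12).
From N ≡ 11 (mod 12) write N = 11 + 12t. Substituting into N ≡ 0 (mod 7) gives 12t ≡ 3 (mod 7), and since 5⁻¹ ≡ 3 (mod 7), t ≡ 2. Hence N ≡ 11 + 12·2 = 35 (mod 84).

35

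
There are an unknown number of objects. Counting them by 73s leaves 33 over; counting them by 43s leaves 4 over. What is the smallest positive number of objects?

2369

From N ≡ 33 (mod 73) write N = 33 + 73t. Substituting into N ≡ 4 (mod 43) gives 73t ≡ 14 (mod 43), and since 30⁻¹ ≡ 33 (mod 43), t ≡ 32. Hence N ≡ 33 + 73·32 = 2369 (mod 3139).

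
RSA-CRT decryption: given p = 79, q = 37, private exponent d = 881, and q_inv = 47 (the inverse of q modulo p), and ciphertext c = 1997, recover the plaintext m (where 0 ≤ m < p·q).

d_p = d mod (p−1) = 881 mod 78 = 23; d_q = d mod (q−1) = 17.
m₁ = c^(d_p) mod p: c ≡ 22 (mod 79), and 22^23 mod 79 = 65.
m₂ = c^(d_q) mod q: c ≡ 36 (mod 37), and 36^17 mod 37 = 36.
h = q_inv·(m₁ − m₂) mod p = 47·(65 − 36) mod 79 = 20.
m = m₂ + h·q = 36 + 20·37 = 776.

776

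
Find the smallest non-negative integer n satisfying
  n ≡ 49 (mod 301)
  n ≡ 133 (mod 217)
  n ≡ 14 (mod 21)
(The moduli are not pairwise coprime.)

350

gcd(301, 217) = 7 and 7 | (133 − 49), so the pair is consistent; merging gives n ≡ 350 (mod 9331), where 9331 = lcm(301, 217).
gcd(9331, 21) = 7 and 7 | (14 − 350), so the pair is consistent; merging gives n ≡ 350 (mod 27993), where 27993 = lcm(9331, 21).
The solution is unique modulo lcm(301, 217, 21) = 27993.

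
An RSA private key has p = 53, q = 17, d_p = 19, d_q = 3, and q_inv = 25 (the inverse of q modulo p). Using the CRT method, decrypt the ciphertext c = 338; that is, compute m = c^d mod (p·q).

111

m₁ = c^(d_p) mod p: c ≡ 20 (mod 53), and 20^19 mod 53 = 5.
m₂ = c^(d_q) mod q: c ≡ 15 (mod 17), and 15^3 mod 17 = 9.
h = q_inv·(m₁ − m₂) mod p = 25·(5 − 9) mod 53 = 6.
m = m₂ + h·q = 9 + 6·17 = 111.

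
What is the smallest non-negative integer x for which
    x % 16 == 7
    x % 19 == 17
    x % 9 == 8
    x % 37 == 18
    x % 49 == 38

2238407

From x ≡ 7 (mod 16) write x = 7 + 16t. Substituting into x ≡ 17 (mod 19) gives 16t ≡ 10 (mod 19), and since 16⁻¹ ≡ 6 (mod 19), t ≡ 3. Hence x ≡ 7 + 16·3 = 55 (mod 304).
From x ≡ 55 (mod 304) write x = 55 + 304t. Substituting into x ≡ 8 (mod 9) gives 304t ≡ 7 (mod 9), and since 7⁻¹ ≡ 4 (mod 9), t ≡ 1. Hence x ≡ 55 + 304·1 = 359 (mod 2736).
From x ≡ 359 (mod 2736) write x = 359 + 2736t. Substituting into x ≡ 18 (mod 37) gives 2736t ≡ 29 (mod 37), and since 35⁻¹ ≡ 18 (mod 37), t ≡ 4. Hence x ≡ 359 + 2736·4 = 11303 (mod 101232).
From x ≡ 11303 (mod 101232) write x = 11303 + 101232t. Substituting into x ≡ 38 (mod 49) gives 101232t ≡ 5 (mod 49), and since 47⁻¹ ≡ 24 (mod 49), t ≡ 22. Hence x ≡ 11303 + 101232·22 = 2238407 (mod 4960368).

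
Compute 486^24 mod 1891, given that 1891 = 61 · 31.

Mod 61: 486 ≡ 59; 59^24 ≡ 20 (mod 61).
Mod 31: 486 ≡ 21; 21^24 ≡ 16 (mod 31).
Combine by CRT: x ≡ 20 (mod 61), x ≡ 16 (mod 31) ⇒ x ≡ 264 (mod 1891).

264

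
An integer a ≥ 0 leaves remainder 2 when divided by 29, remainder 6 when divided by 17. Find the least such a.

From a ≡ 2 (mod 29) write a = 2 + 29t. Substituting into a ≡ 6 (mod 17) gives 29t ≡ 4 (mod 17), and since 12⁻¹ ≡ 10 (mod 17), t ≡ 6. Hence a ≡ 2 + 29·6 = 176 (mod 493).

176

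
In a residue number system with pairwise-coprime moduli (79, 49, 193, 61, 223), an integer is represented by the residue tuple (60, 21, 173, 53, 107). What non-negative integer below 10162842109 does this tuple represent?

6155593318

The moduli are pairwise coprime; N = 79·49·193·61·223 = 10162842109.
N/79 = 128643571; 128643571 ≡ 50 (mod 79); 50·49 ≡ 1, so inverse 49.
N/49 = 207404941; 207404941 ≡ 44 (mod 49); 44·39 ≡ 1, so inverse 39.
N/193 = 52657213; 52657213 ≡ 58 (mod 193); 58·10 ≡ 1, so inverse 10.
N/61 = 166603969; 166603969 ≡ 37 (mod 61); 37·33 ≡ 1, so inverse 33.
N/223 = 45573283; 45573283 ≡ 111 (mod 223); 111·221 ≡ 1, so inverse 221.
x ≡ 60·128643571·49 + 21·207404941·39 + 173·52657213·10 + 53·166603969·33 + 107·45573283·221 = 2008235488791.
2008235488791 mod 10162842109 = 6155593318.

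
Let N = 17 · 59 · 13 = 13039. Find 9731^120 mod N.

Mod 17: 9731 ≡ 7; by Fermat, exponent reduces to 120 mod 16 = 8; 7^8 ≡ 16 (mod 17).
Mod 59: 9731 ≡ 55; by Fermat, exponent reduces to 120 mod 58 = 4; 55^4 ≡ 20 (mod 59).
Mod 13: 9731 ≡ 7; since 12 | 120, by Fermat 7^120 ≡ 1 (mod 13).
Combine by CRT: x ≡ 16 (mod 17), x ≡ 20 (mod 59), x ≡ 1 (mod 13) ⇒ x ≡ 8516 (mod 13039).

8516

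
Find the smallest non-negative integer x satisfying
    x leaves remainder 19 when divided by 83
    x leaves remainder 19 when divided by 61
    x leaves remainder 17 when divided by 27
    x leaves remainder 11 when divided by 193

20758319

From x ≡ 19 (mod 83) write x = 19 + 83t. Substituting into x ≡ 19 (mod 61) gives 83t ≡ 0 (mod 61), and since 22⁻¹ ≡ 25 (mod 61), t ≡ 0. Hence x ≡ 19 + 83·0 = 19 (mod 5063).
From x ≡ 19 (mod 5063) write x = 19 + 5063t. Substituting into x ≡ 17 (mod 27) gives 5063t ≡ 25 (mod 27), and since 14⁻¹ ≡ 2 (mod 27), t ≡ 23. Hence x ≡ 19 + 5063·23 = 116468 (mod 136701).
From x ≡ 116468 (mod 136701) write x = 116468 + 136701t. Substituting into x ≡ 11 (mod 193) gives 136701t ≡ 115 (mod 193), and since 57⁻¹ ≡ 149 (mod 193), t ≡ 151. Hence x ≡ 116468 + 136701·151 = 20758319 (mod 26383293).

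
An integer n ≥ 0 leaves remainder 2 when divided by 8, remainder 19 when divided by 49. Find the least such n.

From n ≡ 2 (mod 8) write n = 2 + 8t. Substituting into n ≡ 19 (mod 49) gives 8t ≡ 17 (mod 49), and since 8⁻¹ ≡ 43 (mod 49), t ≡ 45. Hence n ≡ 2 + 8·45 = 362 (mod 392).

362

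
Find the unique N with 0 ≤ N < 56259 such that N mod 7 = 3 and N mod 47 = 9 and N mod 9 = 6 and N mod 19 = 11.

6072

The moduli are pairwise coprime; M = 7·47·9·19 = 56259.
M/7 = 8037; 8037 ≡ 1 (mod 7), inverse 1.
M/47 = 1197; 1197 ≡ 22 (mod 47); 22·15 ≡ 1, so inverse 15.
M/9 = 6251; 6251 ≡ 5 (mod 9); 5·2 ≡ 1, so inverse 2.
M/19 = 2961; 2961 ≡ 16 (mod 19); 16·6 ≡ 1, so inverse 6.
N ≡ 3·8037·1 + 9·1197·15 + 6·6251·2 + 11·2961·6 = 456144.
456144 mod 56259 = 6072.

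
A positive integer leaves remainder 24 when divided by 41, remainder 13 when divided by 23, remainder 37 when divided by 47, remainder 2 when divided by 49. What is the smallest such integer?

1911198

The moduli are pairwise coprime; N = 41·23·47·49 = 2171729.
N/41 = 52969; 52969 ≡ 38 (mod 41); 38·27 ≡ 1, so inverse 27.
N/23 = 94423; 94423 ≡ 8 (mod 23); 8·3 ≡ 1, so inverse 3.
N/47 = 46207; 46207 ≡ 6 (mod 47); 6·8 ≡ 1, so inverse 8.
N/49 = 44321; 44321 ≡ 25 (mod 49); 25·2 ≡ 1, so inverse 2.
m ≡ 24·52969·27 + 13·94423·3 + 37·46207·8 + 2·44321·2 = 51860965.
51860965 mod 2171729 = 1911198.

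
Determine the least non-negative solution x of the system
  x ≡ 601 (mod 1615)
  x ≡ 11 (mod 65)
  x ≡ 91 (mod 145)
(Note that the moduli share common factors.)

gcd(1615, 65) = 5 and 5 | (11 − 601), so the pair is consistent; merging gives x ≡ 11906 (mod 20995), where 20995 = lcm(1615, 65).
gcd(20995, 145) = 5 and 5 | (91 − 11906), so the pair is consistent; merging gives x ≡ 263846 (mod 608855), where 608855 = lcm(20995, 145).
The solution is unique modulo lcm(1615, 65, 145) = 608855.

263846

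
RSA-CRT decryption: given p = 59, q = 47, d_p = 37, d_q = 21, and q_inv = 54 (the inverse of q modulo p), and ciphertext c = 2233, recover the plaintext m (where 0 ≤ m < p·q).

m₁ = c^(d_p) mod p: c ≡ 50 (mod 59), and 50^37 mod 59 = 33.
m₂ = c^(d_q) mod q: c ≡ 24 (mod 47), and 24^21 mod 47 = 4.
h = q_inv·(m₁ − m₂) mod p = 54·(33 − 4) mod 59 = 32.
m = m₂ + h·q = 4 + 32·47 = 1508.

1508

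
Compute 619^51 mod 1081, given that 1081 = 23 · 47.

Mod 23: 619 ≡ 21; by Fermat, exponent reduces to 51 mod 22 = 7; 21^7 ≡ 10 (mod 23).
Mod 47: 619 ≡ 8; by Fermat, exponent reduces to 51 mod 46 = 5; 8^5 ≡ 9 (mod 47).
Combine by CRT: x ≡ 10 (mod 23), x ≡ 9 (mod 47) ⇒ x ≡ 56 (mod 1081).

56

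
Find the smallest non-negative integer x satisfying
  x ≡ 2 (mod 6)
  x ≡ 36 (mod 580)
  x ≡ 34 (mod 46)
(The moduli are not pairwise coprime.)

gcd(6, 580) = 2 and 2 | (36 − 2), so the pair is consistent; merging gives x ≡ 1196 (mod 1740), where 1740 = lcm(6, 580).
gcd(1740, 46) = 2 and 2 | (34 − 1196), so the pair is consistent; merging gives x ≡ 23816 (mod 40020), where 40020 = lcm(1740, 46).
The solution is unique modulo lcm(6, 580, 46) = 40020.

23816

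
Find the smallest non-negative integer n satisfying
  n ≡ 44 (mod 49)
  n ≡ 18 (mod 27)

828

From n ≡ 44 (mod 49) write n = 44 + 49t. Substituting into n ≡ 18 (mod 27) gives 49t ≡ 1 (mod 27), and since 22⁻¹ ≡ 16 (mod 27), t ≡ 16. Hence n ≡ 44 + 49·16 = 828 (mod 1323).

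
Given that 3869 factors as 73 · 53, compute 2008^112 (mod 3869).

Mod 73: 2008 ≡ 37; by Fermat, exponent reduces to 112 mod 72 = 40; 37^40 ≡ 32 (mod 73).
Mod 53: 2008 ≡ 47; by Fermat, exponent reduces to 112 mod 52 = 8; 47^8 ≡ 46 (mod 53).
Combine by CRT: x ≡ 32 (mod 73), x ≡ 46 (mod 53) ⇒ x ≡ 470 (mod 3869).

470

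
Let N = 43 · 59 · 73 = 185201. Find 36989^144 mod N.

73293

Mod 43: 36989 ≡ 9; by Fermat, exponent reduces to 144 mod 42 = 18; 9^18 ≡ 21 (mod 43).
Mod 59: 36989 ≡ 55; by Fermat, exponent reduces to 144 mod 58 = 28; 55^28 ≡ 15 (mod 59).
Mod 73: 36989 ≡ 51; since 72 | 144, by Fermat 51^144 ≡ 1 (mod 73).
Combine by CRT: x ≡ 21 (mod 43), x ≡ 15 (mod 59), x ≡ 1 (mod 73) ⇒ x ≡ 73293 (mod 185201).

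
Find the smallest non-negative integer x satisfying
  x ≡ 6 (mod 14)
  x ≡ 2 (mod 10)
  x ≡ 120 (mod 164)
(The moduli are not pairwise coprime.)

Combine the congruences pairwise.
gcd(14, 10) = 2 and 2 | (2 − 6), so the pair is consistent; merging gives x ≡ 62 (mod 70), where 70 = lcm(14, 10).
gcd(70, 164) = 2 and 2 | (120 − 62), so the pair is consistent; merging gives x ≡ 3072 (mod 5740), where 5740 = lcm(70, 164).
The solution is unique modulo lcm(14, 10, 164) = 5740.

3072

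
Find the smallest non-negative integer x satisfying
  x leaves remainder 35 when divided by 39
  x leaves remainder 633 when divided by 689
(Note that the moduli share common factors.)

gcd(39, 689) = 13 and 13 | (633 − 35), so the pair is consistent; merging gives x ≡ 1322 (mod 2067), where 2067 = lcm(39, 689).
The solution is unique modulo lcm(39, 689) = 2067.

1322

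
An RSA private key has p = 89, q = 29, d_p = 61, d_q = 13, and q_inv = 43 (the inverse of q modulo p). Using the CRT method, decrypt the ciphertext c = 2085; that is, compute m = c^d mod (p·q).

m₁ = c^(d_p) mod p: c ≡ 38 (mod 89), and 38^61 mod 89 = 31.
m₂ = c^(d_q) mod q: c ≡ 26 (mod 29), and 26^13 mod 29 = 10.
h = q_inv·(m₁ − m₂) mod p = 43·(31 − 10) mod 89 = 13.
m = m₂ + h·q = 10 + 13·29 = 387.

387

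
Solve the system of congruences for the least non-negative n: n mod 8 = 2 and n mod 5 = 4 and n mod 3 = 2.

74

The moduli are pairwise coprime; M = 8·5·3 = 120.
M/8 = 15; 15 ≡ 7 (mod 8); 7·7 ≡ 1, so inverse 7.
M/5 = 24; 24 ≡ 4 (mod 5); 4·4 ≡ 1, so inverse 4.
M/3 = 40; 40 ≡ 1 (mod 3), inverse 1.
n ≡ 2·15·7 + 4·24·4 + 2·40·1 = 674.
674 mod 120 = 74.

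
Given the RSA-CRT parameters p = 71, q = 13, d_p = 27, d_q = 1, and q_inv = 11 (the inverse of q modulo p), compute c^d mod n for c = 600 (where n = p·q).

m₁ = c^(d_p) mod p: c ≡ 32 (mod 71), and 32^27 mod 71 = 20.
m₂ = c^(d_q) mod q: c ≡ 2 (mod 13), and 2^1 mod 13 = 2.
h = q_inv·(m₁ − m₂) mod p = 11·(20 − 2) mod 71 = 56.
m = m₂ + h·q = 2 + 56·13 = 730.

730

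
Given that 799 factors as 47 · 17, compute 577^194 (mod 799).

613

Mod 47: 577 ≡ 13; by Fermat, exponent reduces to 194 mod 46 = 10; 13^10 ≡ 2 (mod 47).
Mod 17: 577 ≡ 16; by Fermat, exponent reduces to 194 mod 16 = 2; 16^2 ≡ 1 (mod 17).
Combine by CRT: x ≡ 2 (mod 47), x ≡ 1 (mod 17) ⇒ x ≡ 613 (mod 799).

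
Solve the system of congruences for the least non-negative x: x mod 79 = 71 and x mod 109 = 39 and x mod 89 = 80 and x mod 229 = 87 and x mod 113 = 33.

15771173524

Combine the congruences pairwise.
From x ≡ 71 (mod 79) write x = 71 + 79t. Substituting into x ≡ 39 (mod 109) gives 79t ≡ 77 (mod 109), and since 79⁻¹ ≡ 69 (mod 109), t ≡ 81. Hence x ≡ 71 + 79·81 = 6470 (mod 8611).
From x ≡ 6470 (mod 8611) write x = 6470 + 8611t. Substituting into x ≡ 80 (mod 89) gives 8611t ≡ 18 (mod 89), and since 67⁻¹ ≡ 4 (mod 89), t ≡ 72. Hence x ≡ 6470 + 8611·72 = 626462 (mod 766379).
From x ≡ 626462 (mod 766379) write x = 626462 + 766379t. Substituting into x ≡ 87 (mod 229) gives 766379t ≡ 169 (mod 229), and since 145⁻¹ ≡ 199 (mod 229), t ≡ 197. Hence x ≡ 626462 + 766379·197 = 151603125 (mod 175500791).
From x ≡ 151603125 (mod 175500791) write x = 151603125 + 175500791t. Substituting into x ≡ 33 (mod 113) gives 175500791t ≡ 81 (mod 113), and since 39⁻¹ ≡ 29 (mod 113), t ≡ 89. Hence x ≡ 151603125 + 175500791·89 = 15771173524 (mod 19831589383).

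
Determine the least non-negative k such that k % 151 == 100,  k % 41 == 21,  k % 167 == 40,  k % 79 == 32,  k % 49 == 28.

332404856

Combine the congruences pairwise.
From k ≡ 100 (mod 151) write k = 100 + 151t. Substituting into k ≡ 21 (mod 41) gives 151t ≡ 3 (mod 41), and since 28⁻¹ ≡ 22 (mod 41), t ≡ 25. Hence k ≡ 100 + 151·25 = 3875 (mod 6191).
From k ≡ 3875 (mod 6191) write k = 3875 + 6191t. Substituting into k ≡ 40 (mod 167) gives 6191t ≡ 6 (mod 167), and since 12⁻¹ ≡ 14 (mod 167), t ≡ 84. Hence k ≡ 3875 + 6191·84 = 523919 (mod 1033897).
From k ≡ 523919 (mod 1033897) write k = 523919 + 1033897t. Substituting into k ≡ 32 (mod 79) gives 1033897t ≡ 41 (mod 79), and since 24⁻¹ ≡ 56 (mod 79), t ≡ 5. Hence k ≡ 523919 + 1033897·5 = 5693404 (mod 81677863).
From k ≡ 5693404 (mod 81677863) write k = 5693404 + 81677863t. Substituting into k ≡ 28 (mod 49) gives 81677863t ≡ 32 (mod 49), and since 8⁻¹ ≡ 43 (mod 49), t ≡ 4. Hence k ≡ 5693404 + 81677863·4 = 332404856 (mod 4002215287).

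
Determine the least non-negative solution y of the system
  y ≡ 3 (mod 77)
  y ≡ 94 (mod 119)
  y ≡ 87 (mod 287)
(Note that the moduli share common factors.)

45433

gcd(77, 119) = 7 and 7 | (94 − 3), so the pair is consistent; merging gives y ≡ 927 (mod 1309), where 1309 = lcm(77, 119).
gcd(1309, 287) = 7 and 7 | (87 − 927), so the pair is consistent; merging gives y ≡ 45433 (mod 53669), where 53669 = lcm(1309, 287).
The solution is unique modulo lcm(77, 119, 287) = 53669.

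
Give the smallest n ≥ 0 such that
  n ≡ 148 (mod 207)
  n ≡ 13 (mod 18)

Combine the congruences pairwise.
gcd(207, 18) = 9 and 9 | (13 − 148), so the pair is consistent; merging gives n ≡ 355 (mod 414), where 414 = lcm(207, 18).
The solution is unique modulo lcm(207, 18) = 414.

355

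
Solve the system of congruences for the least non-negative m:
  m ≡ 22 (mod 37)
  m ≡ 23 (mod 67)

From m ≡ 22 (mod 37) write m = 22 + 37t. Substituting into m ≡ 23 (mod 67) gives 37t ≡ 1 (mod 67), and since 37⁻¹ ≡ 29 (mod 67), t ≡ 29. Hence m ≡ 22 + 37·29 = 1095 (mod 2479).

1095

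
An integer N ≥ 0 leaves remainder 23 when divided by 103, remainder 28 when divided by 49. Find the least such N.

126

From N ≡ 23 (mod 103) write N = 23 + 103t. Substituting into N ≡ 28 (mod 49) gives 103t ≡ 5 (mod 49), and since 5⁻¹ ≡ 10 (mod 49), t ≡ 1. Hence N ≡ 23 + 103·1 = 126 (mod 5047).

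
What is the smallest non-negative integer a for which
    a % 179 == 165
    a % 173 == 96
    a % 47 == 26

The moduli are pairwise coprime; N = 179·173·47 = 1455449.
N/179 = 8131; 8131 ≡ 76 (mod 179); 76·106 ≡ 1, so inverse 106.
N/173 = 8413; 8413 ≡ 109 (mod 173); 109·100 ≡ 1, so inverse 100.
N/47 = 30967; 30967 ≡ 41 (mod 47); 41·39 ≡ 1, so inverse 39.
a ≡ 165·8131·106 + 96·8413·100 + 26·30967·39 = 254376528.
254376528 mod 1455449 = 1128402.

1128402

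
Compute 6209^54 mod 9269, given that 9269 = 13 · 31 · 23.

4003

Mod 13: 6209 ≡ 8; by Fermat, exponent reduces to 54 mod 12 = 6; 8^6 ≡ 12 (mod 13).
Mod 31: 6209 ≡ 9; by Fermat, exponent reduces to 54 mod 30 = 24; 9^24 ≡ 4 (mod 31).
Mod 23: 6209 ≡ 22; by Fermat, exponent reduces to 54 mod 22 = 10; 22^10 ≡ 1 (mod 23).
Combine by CRT: x ≡ 12 (mod 13), x ≡ 4 (mod 31), x ≡ 1 (mod 23) ⇒ x ≡ 4003 (mod 9269).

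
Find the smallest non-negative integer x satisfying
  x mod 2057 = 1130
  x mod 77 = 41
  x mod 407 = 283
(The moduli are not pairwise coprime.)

340535

gcd(2057, 77) = 11 and 11 | (41 − 1130), so the pair is consistent; merging gives x ≡ 9358 (mod 14399), where 14399 = lcm(2057, 77).
gcd(14399, 407) = 11 and 11 | (283 − 9358), so the pair is consistent; merging gives x ≡ 340535 (mod 532763), where 532763 = lcm(14399, 407).
The solution is unique modulo lcm(2057, 77, 407) = 532763.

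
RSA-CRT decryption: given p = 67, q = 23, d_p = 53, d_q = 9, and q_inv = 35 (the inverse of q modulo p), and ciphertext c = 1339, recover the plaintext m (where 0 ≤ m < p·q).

1138

m₁ = c^(d_p) mod p: c ≡ 66 (mod 67), and 66^53 mod 67 = 66.
m₂ = c^(d_q) mod q: c ≡ 5 (mod 23), and 5^9 mod 23 = 11.
h = q_inv·(m₁ − m₂) mod p = 35·(66 − 11) mod 67 = 49.
m = m₂ + h·q = 11 + 49·23 = 1138.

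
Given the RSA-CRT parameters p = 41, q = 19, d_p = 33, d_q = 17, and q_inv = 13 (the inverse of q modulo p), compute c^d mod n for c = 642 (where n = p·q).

109

m₁ = c^(d_p) mod p: c ≡ 27 (mod 41), and 27^33 mod 41 = 27.
m₂ = c^(d_q) mod q: c ≡ 15 (mod 19), and 15^17 mod 19 = 14.
h = q_inv·(m₁ − m₂) mod p = 13·(27 − 14) mod 41 = 5.
m = m₂ + h·q = 14 + 5·19 = 109.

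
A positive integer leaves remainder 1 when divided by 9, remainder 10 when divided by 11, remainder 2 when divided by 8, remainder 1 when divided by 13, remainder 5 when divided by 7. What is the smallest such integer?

Combine the congruences pairwise.
From n ≡ 1 (mod 9) write n = 1 + 9t. Substituting into n ≡ 10 (mod 11) gives 9t ≡ 9 (mod 11), and since 9⁻¹ ≡ 5 (mod 11), t ≡ 1. Hence n ≡ 1 + 9·1 = 10 (mod 99).
From n ≡ 10 (mod 99) write n = 10 + 99t. Substituting into n ≡ 2 (mod 8) gives 99t ≡ 0 (mod 8), and since 3⁻¹ ≡ 3 (mod 8), t ≡ 0. Hence n ≡ 10 + 99·0 = 10 (mod 792).
From n ≡ 10 (mod 792) write n = 10 + 792t. Substituting into n ≡ 1 (mod 13) gives 792t ≡ 4 (mod 13), and since 12⁻¹ ≡ 12 (mod 13), t ≡ 9. Hence n ≡ 10 + 792·9 = 7138 (mod 10296).
From n ≡ 7138 (mod 10296) write n = 7138 + 10296t. Substituting into n ≡ 5 (mod 7) gives 10296t ≡ 0 (mod 7), and since 6⁻¹ ≡ 6 (mod 7), t ≡ 0. Hence n ≡ 7138 + 10296·0 = 7138 (mod 72072).

7138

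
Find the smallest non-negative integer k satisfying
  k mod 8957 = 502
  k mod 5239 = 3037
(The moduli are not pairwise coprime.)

Combine the congruences pairwise.
gcd(8957, 5239) = 169 and 169 | (3037 − 502), so the pair is consistent; merging gives k ≡ 170685 (mod 277667), where 277667 = lcm(8957, 5239).
The solution is unique modulo lcm(8957, 5239) = 277667.

170685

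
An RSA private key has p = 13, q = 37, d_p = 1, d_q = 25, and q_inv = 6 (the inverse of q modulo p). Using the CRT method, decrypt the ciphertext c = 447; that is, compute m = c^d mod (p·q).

226

m₁ = c^(d_p) mod p: c ≡ 5 (mod 13), and 5^1 mod 13 = 5.
m₂ = c^(d_q) mod q: c ≡ 3 (mod 37), and 3^25 mod 37 = 4.
h = q_inv·(m₁ − m₂) mod p = 6·(5 − 4) mod 13 = 6.
m = m₂ + h·q = 4 + 6·37 = 226.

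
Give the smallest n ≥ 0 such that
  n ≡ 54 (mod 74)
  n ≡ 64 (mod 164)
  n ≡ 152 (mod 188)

Combine the congruences pairwise.
gcd(74, 164) = 2 and 2 | (64 − 54), so the pair is consistent; merging gives n ≡ 720 (mod 6068), where 6068 = lcm(74, 164).
gcd(6068, 188) = 4 and 4 | (152 − 720), so the pair is consistent; merging gives n ≡ 109944 (mod 285196), where 285196 = lcm(6068, 188).
The solution is unique modulo lcm(74, 164, 188) = 285196.

109944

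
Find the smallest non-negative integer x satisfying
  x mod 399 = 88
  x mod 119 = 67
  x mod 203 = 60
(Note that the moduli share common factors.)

gcd(399, 119) = 7 and 7 | (67 − 88), so the pair is consistent; merging gives x ≡ 3280 (mod 6783), where 6783 = lcm(399, 119).
gcd(6783, 203) = 7 and 7 | (60 − 3280), so the pair is consistent; merging gives x ≡ 71110 (mod 196707), where 196707 = lcm(6783, 203).
The solution is unique modulo lcm(399, 119, 203) = 196707.

71110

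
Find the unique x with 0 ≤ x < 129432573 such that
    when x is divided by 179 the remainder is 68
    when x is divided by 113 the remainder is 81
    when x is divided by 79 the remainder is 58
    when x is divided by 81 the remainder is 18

The moduli are pairwise coprime; N = 179·113·79·81 = 129432573.
N/179 = 723087; 723087 ≡ 106 (mod 179); 106·76 ≡ 1, so inverse 76.
N/113 = 1145421; 1145421 ≡ 53 (mod 113); 53·32 ≡ 1, so inverse 32.
N/79 = 1638387; 1638387 ≡ 6 (mod 79); 6·66 ≡ 1, so inverse 66.
N/81 = 1597933; 1597933 ≡ 46 (mod 81); 46·37 ≡ 1, so inverse 37.
x ≡ 68·723087·76 + 81·1145421·32 + 58·1638387·66 + 18·1597933·37 = 14041813662.
14041813662 mod 129432573 = 63095778.

63095778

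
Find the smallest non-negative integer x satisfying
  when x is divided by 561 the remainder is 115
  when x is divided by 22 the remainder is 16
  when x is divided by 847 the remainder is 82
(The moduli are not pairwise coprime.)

gcd(561, 22) = 11 and 11 | (16 − 115), so the pair is consistent; merging gives x ≡ 676 (mod 1122), where 1122 = lcm(561, 22).
gcd(1122, 847) = 11 and 11 | (82 − 676), so the pair is consistent; merging gives x ≡ 5164 (mod 86394), where 86394 = lcm(1122, 847).
The solution is unique modulo lcm(561, 22, 847) = 86394.

5164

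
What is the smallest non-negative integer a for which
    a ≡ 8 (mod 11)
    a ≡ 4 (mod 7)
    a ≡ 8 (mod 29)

The moduli are pairwise coprime; N = 11·7·29 = 2233.
N/11 = 203; 203 ≡ 5 (mod 11); 5·9 ≡ 1, so inverse 9.
N/7 = 319; 319 ≡ 4 (mod 7); 4·2 ≡ 1, so inverse 2.
N/29 = 77; 77 ≡ 19 (mod 29); 19·26 ≡ 1, so inverse 26.
a ≡ 8·203·9 + 4·319·2 + 8·77·26 = 33184.
33184 mod 2233 = 1922.

1922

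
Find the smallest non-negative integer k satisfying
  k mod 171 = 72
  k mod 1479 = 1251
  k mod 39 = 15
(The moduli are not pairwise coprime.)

245286

gcd(171, 1479) = 3 and 3 | (1251 − 72), so the pair is consistent; merging gives k ≡ 76680 (mod 84303), where 84303 = lcm(171, 1479).
gcd(84303, 39) = 3 and 3 | (15 − 76680), so the pair is consistent; merging gives k ≡ 245286 (mod 1095939), where 1095939 = lcm(84303, 39).
The solution is unique modulo lcm(171, 1479, 39) = 1095939.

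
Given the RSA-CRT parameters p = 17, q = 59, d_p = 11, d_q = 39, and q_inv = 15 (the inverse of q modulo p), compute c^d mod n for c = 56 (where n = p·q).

895

m₁ = c^(d_p) mod p: c ≡ 5 (mod 17), and 5^11 mod 17 = 11.
m₂ = c^(d_q) mod q: c ≡ 56 (mod 59), and 56^39 mod 59 = 10.
h = q_inv·(m₁ − m₂) mod p = 15·(11 − 10) mod 17 = 15.
m = m₂ + h·q = 10 + 15·59 = 895.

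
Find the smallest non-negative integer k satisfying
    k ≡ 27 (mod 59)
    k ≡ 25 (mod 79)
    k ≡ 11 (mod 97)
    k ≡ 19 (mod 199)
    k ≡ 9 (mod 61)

1038420028

The moduli are pairwise coprime; N = 59·79·97·199·61 = 5488248263.
N/59 = 93021157; 93021157 ≡ 46 (mod 59); 46·9 ≡ 1, so inverse 9.
N/79 = 69471497; 69471497 ≡ 3 (mod 79); 3·53 ≡ 1, so inverse 53.
N/97 = 56579879; 56579879 ≡ 70 (mod 97); 70·79 ≡ 1, so inverse 79.
N/199 = 27579137; 27579137 ≡ 125 (mod 199); 125·121 ≡ 1, so inverse 121.
N/61 = 89971283; 89971283 ≡ 4 (mod 61); 4·46 ≡ 1, so inverse 46.
k ≡ 27·93021157·9 + 25·69471497·53 + 11·56579879·79 + 19·27579137·121 + 9·89971283·46 = 264474336652.
264474336652 mod 5488248263 = 1038420028.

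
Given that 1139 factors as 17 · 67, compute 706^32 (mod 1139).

Mod 17: 706 ≡ 9; since 16 | 32, by Fermat 9^32 ≡ 1 (mod 17).
Mod 67: 706 ≡ 36; 36^32 ≡ 54 (mod 67).
Combine by CRT: x ≡ 1 (mod 17), x ≡ 54 (mod 67) ⇒ x ≡ 188 (mod 1139).

188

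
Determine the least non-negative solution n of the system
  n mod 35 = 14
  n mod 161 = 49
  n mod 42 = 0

gcd(35, 161) = 7 and 7 | (49 − 14), so the pair is consistent; merging gives n ≡ 49 (mod 805), where 805 = lcm(35, 161).
gcd(805, 42) = 7 and 7 | (0 − 49), so the pair is consistent; merging gives n ≡ 4074 (mod 4830), where 4830 = lcm(805, 42).
The solution is unique modulo lcm(35, 161, 42) = 4830.

4074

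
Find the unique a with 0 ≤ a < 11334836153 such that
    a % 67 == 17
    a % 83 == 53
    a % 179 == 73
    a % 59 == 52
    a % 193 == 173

From a ≡ 17 (mod 67) write a = 17 + 67t. Substituting into a ≡ 53 (mod 83) gives 67t ≡ 36 (mod 83), and since 67⁻¹ ≡ 57 (mod 83), t ≡ 60. Hence a ≡ 17 + 67·60 = 4037 (mod 5561).
From a ≡ 4037 (mod 5561) write a = 4037 + 5561t. Substituting into a ≡ 73 (mod 179) gives 5561t ≡ 153 (mod 179), and since 12⁻¹ ≡ 15 (mod 179), t ≡ 147. Hence a ≡ 4037 + 5561·147 = 821504 (mod 995419).
From a ≡ 821504 (mod 995419) write a = 821504 + 995419t. Substituting into a ≡ 52 (mod 59) gives 995419t ≡ 5 (mod 59), and since 30⁻¹ ≡ 2 (mod 59), t ≡ 10. Hence a ≡ 821504 + 995419·10 = 10775694 (mod 58729721).
From a ≡ 10775694 (mod 58729721) write a = 10775694 + 58729721t. Substituting into a ≡ 173 (mod 193) gives 58729721t ≡ 55 (mod 193), and since 14⁻¹ ≡ 69 (mod 193), t ≡ 128. Hence a ≡ 10775694 + 58729721·128 = 7528179982 (mod 11334836153).

7528179982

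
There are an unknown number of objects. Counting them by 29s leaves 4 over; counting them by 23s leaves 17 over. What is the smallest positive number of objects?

Combine the congruences pairwise.
From N ≡ 4 (mod 29) write N = 4 + 29t. Substituting into N ≡ 17 (mod 23) gives 29t ≡ 13 (mod 23), and since 6⁻¹ ≡ 4 (mod 23), t ≡ 6. Hence N ≡ 4 + 29·6 = 178 (mod 667).

178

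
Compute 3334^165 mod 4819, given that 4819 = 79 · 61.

Mod 79: 3334 ≡ 16; by Fermat, exponent reduces to 165 mod 78 = 9; 16^9 ≡ 10 (mod 79).
Mod 61: 3334 ≡ 40; by Fermat, exponent reduces to 165 mod 60 = 45; 40^45 ≡ 50 (mod 61).
Combine by CRT: x ≡ 10 (mod 79), x ≡ 50 (mod 61) ⇒ x ≡ 721 (mod 4819).

721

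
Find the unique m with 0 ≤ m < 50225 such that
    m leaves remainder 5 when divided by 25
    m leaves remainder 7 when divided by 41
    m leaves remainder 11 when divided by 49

From m ≡ 5 (mod 25) write m = 5 + 25t. Substituting into m ≡ 7 (mod 41) gives 25t ≡ 2 (mod 41), and since 25⁻¹ ≡ 23 (mod 41), t ≡ 5. Hence m ≡ 5 + 25·5 = 130 (mod 1025).
From m ≡ 130 (mod 1025) write m = 130 + 1025t. Substituting into m ≡ 11 (mod 49) gives 1025t ≡ 28 (mod 49), and since 45⁻¹ ≡ 12 (mod 49), t ≡ 42. Hence m ≡ 130 + 1025·42 = 43180 (mod 50225).

43180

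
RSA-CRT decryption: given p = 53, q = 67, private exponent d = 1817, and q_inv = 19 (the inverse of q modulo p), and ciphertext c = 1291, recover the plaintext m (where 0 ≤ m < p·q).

2691

d_p = d mod (p−1) = 1817 mod 52 = 49; d_q = d mod (q−1) = 35.
m₁ = c^(d_p) mod p: c ≡ 19 (mod 53), and 19^49 mod 53 = 41.
m₂ = c^(d_q) mod q: c ≡ 18 (mod 67), and 18^35 mod 67 = 11.
h = q_inv·(m₁ − m₂) mod p = 19·(41 − 11) mod 53 = 40.
m = m₂ + h·q = 11 + 40·67 = 2691.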